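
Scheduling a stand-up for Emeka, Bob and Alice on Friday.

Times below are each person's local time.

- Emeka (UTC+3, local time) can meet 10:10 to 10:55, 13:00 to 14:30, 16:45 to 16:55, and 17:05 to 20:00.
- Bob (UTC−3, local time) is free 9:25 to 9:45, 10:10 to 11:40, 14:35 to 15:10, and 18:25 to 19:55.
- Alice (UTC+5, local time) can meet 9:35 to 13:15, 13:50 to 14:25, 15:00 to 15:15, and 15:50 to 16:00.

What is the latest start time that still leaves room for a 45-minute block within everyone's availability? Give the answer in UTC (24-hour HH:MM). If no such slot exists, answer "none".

Emeka → UTC: 07:10–07:55, 10:00–11:30, 13:45–13:55, 14:05–17:00.
Bob → UTC: 12:25–12:45, 13:10–14:40, 17:35–18:10, 21:25–22:55.
Alice → UTC: 04:35–08:15, 08:50–09:25, 10:00–10:15, 10:50–11:00.
Emeka ∩ Bob: 13:45–13:55, 14:05–14:40.
Emeka ∩ Bob ∩ Alice: (none).
Windows ≥ 45 min: (none).

none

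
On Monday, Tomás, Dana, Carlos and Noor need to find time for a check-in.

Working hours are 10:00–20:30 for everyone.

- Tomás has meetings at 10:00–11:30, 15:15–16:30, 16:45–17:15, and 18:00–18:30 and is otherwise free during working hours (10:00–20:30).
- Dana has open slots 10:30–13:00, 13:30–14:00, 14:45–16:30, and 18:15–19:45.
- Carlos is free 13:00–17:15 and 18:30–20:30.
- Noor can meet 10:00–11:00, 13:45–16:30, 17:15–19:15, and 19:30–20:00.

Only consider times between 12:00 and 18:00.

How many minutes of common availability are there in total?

Tomás free within 10:00–20:30: 11:30–15:15, 16:30–16:45, 17:15–18:00, 18:30–20:30.
Tomás ∩ Dana: 11:30–13:00, 13:30–14:00, 14:45–15:15, 18:30–19:45.
Tomás ∩ Dana ∩ Carlos: 13:30–14:00, 14:45–15:15, 18:30–19:45.
Tomás ∩ Dana ∩ Carlos ∩ Noor: 13:45–14:00, 14:45–15:15, 18:30–19:15, 19:30–19:45.
Restricted to 12:00–18:00: 13:45–14:00, 14:45–15:15.
Total common minutes: 15 + 30 = 45.

45 minutes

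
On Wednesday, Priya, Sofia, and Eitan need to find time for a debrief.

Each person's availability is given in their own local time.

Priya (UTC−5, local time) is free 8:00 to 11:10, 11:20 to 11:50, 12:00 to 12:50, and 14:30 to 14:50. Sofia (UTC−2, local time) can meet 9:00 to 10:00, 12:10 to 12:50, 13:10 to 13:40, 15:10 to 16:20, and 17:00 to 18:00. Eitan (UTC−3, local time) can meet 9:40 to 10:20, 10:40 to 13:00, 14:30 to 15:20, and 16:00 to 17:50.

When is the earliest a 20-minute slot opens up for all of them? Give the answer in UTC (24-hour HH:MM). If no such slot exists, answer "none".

14:10

Priya → UTC: 13:00–16:10, 16:20–16:50, 17:00–17:50, 19:30–19:50.
Sofia → UTC: 11:00–12:00, 14:10–14:50, 15:10–15:40, 17:10–18:20, 19:00–20:00.
Eitan → UTC: 12:40–13:20, 13:40–16:00, 17:30–18:20, 19:00–20:50.
Priya ∩ Sofia: 14:10–14:50, 15:10–15:40, 17:10–17:50, 19:30–19:50.
Priya ∩ Sofia ∩ Eitan: 14:10–14:50, 15:10–15:40, 17:30–17:50, 19:30–19:50.
Windows ≥ 20 min: 14:10–14:50, 15:10–15:40, 17:30–17:50, 19:30–19:50.
Earliest such window starts at 14:10.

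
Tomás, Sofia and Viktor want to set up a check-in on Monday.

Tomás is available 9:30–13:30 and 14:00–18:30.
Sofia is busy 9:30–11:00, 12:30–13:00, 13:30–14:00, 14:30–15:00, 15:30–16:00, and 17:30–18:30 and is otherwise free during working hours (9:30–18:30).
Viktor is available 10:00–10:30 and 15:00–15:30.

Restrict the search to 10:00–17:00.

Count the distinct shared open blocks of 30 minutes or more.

1

Sofia free within 09:30–18:30: 11:00–12:30, 13:00–13:30, 14:00–14:30, 15:00–15:30, 16:00–17:30.
Tomás ∩ Sofia: 11:00–12:30, 13:00–13:30, 14:00–14:30, 15:00–15:30, 16:00–17:30.
Tomás ∩ Sofia ∩ Viktor: 15:00–15:30.
Restricted to 10:00–17:00: 15:00–15:30.
Windows ≥ 30 min: 15:00–15:30.
That's 1 window.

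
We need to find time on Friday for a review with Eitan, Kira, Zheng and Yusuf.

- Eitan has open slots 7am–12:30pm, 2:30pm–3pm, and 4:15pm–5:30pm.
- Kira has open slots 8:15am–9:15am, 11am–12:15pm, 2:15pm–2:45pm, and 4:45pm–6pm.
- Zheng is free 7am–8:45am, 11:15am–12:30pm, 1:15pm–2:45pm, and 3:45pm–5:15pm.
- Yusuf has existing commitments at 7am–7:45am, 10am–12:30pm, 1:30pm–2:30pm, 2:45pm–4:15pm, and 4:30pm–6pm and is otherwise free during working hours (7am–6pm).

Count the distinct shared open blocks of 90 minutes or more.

Yusuf free within 07:00–18:00: 07:45–10:00, 12:30–13:30, 14:30–14:45, 16:15–16:30.
Eitan ∩ Kira: 08:15–09:15, 11:00–12:15, 14:30–14:45, 16:45–17:30.
Eitan ∩ Kira ∩ Zheng: 08:15–08:45, 11:15–12:15, 14:30–14:45, 16:45–17:15.
Eitan ∩ Kira ∩ Zheng ∩ Yusuf: 08:15–08:45, 14:30–14:45.
Windows ≥ 90 min: (none).
That's 0 windows.

0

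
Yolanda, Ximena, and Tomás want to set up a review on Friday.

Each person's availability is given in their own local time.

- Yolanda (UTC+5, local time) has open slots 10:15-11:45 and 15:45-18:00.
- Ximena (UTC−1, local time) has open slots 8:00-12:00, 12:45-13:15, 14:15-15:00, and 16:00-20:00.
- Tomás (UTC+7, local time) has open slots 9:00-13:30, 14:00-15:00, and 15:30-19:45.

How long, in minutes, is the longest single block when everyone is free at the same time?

Yolanda → UTC: 05:15–06:45, 10:45–13:00.
Ximena → UTC: 09:00–13:00, 13:45–14:15, 15:15–16:00, 17:00–21:00.
Tomás → UTC: 02:00–06:30, 07:00–08:00, 08:30–12:45.
Yolanda ∩ Ximena: 10:45–13:00.
Yolanda ∩ Ximena ∩ Tomás: 10:45–12:45.
Single common window of 120 minutes.

120 minutes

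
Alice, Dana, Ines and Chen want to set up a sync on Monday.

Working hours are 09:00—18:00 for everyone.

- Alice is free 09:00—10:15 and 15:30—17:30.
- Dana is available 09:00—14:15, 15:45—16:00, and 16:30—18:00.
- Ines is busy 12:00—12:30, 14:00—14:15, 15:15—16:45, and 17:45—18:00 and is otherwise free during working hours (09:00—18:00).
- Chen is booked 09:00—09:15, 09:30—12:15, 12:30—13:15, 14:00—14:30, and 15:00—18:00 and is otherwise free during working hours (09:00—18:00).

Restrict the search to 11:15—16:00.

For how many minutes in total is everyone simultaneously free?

0 minutes

Ines free within 09:00–18:00: 09:00–12:00, 12:30–14:00, 14:15–15:15, 16:45–17:45.
Chen free within 09:00–18:00: 09:15–09:30, 12:15–12:30, 13:15–14:00, 14:30–15:00.
Alice ∩ Dana: 09:00–10:15, 15:45–16:00, 16:30–17:30.
Alice ∩ Dana ∩ Ines: 09:00–10:15, 16:45–17:30.
Alice ∩ Dana ∩ Ines ∩ Chen: 09:15–09:30.
Restricted to 11:15–16:00: (none).
Total common minutes: 0.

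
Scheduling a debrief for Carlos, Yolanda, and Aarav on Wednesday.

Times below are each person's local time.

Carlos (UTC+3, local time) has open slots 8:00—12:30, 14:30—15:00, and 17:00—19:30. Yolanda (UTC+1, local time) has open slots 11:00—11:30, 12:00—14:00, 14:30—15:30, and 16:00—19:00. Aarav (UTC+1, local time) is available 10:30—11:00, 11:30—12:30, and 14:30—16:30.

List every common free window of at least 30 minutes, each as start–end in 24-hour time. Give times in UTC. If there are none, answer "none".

14:00–14:30, 15:00–15:30

Carlos → UTC: 05:00–09:30, 11:30–12:00, 14:00–16:30.
Yolanda → UTC: 10:00–10:30, 11:00–13:00, 13:30–14:30, 15:00–18:00.
Aarav → UTC: 09:30–10:00, 10:30–11:30, 13:30–15:30.
Carlos ∩ Yolanda: 11:30–12:00, 14:00–14:30, 15:00–16:30.
Carlos ∩ Yolanda ∩ Aarav: 14:00–14:30, 15:00–15:30.
Windows ≥ 30 min: 14:00–14:30, 15:00–15:30.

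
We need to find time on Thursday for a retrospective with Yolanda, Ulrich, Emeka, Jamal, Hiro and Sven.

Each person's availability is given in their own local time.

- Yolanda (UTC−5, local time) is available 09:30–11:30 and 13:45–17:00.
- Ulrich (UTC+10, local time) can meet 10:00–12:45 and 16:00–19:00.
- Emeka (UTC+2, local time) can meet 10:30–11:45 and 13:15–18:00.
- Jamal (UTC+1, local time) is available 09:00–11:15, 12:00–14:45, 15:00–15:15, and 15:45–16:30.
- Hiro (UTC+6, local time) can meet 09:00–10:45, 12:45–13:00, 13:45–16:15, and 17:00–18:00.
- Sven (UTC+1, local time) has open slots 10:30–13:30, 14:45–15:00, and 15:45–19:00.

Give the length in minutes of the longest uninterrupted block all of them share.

0 minutes

Yolanda → UTC: 14:30–16:30, 18:45–22:00.
Ulrich → UTC: 00:00–02:45, 06:00–09:00.
Emeka → UTC: 08:30–09:45, 11:15–16:00.
Jamal → UTC: 08:00–10:15, 11:00–13:45, 14:00–14:15, 14:45–15:30.
Hiro → UTC: 03:00–04:45, 06:45–07:00, 07:45–10:15, 11:00–12:00.
Sven → UTC: 09:30–12:30, 13:45–14:00, 14:45–18:00.
Yolanda ∩ Ulrich: (none).
Yolanda ∩ Ulrich ∩ Emeka: (none).
Yolanda ∩ Ulrich ∩ Emeka ∩ Jamal: (none).
Yolanda ∩ Ulrich ∩ Emeka ∩ Jamal ∩ Hiro: (none).
Yolanda ∩ Ulrich ∩ Emeka ∩ Jamal ∩ Hiro ∩ Sven: (none).
No common window.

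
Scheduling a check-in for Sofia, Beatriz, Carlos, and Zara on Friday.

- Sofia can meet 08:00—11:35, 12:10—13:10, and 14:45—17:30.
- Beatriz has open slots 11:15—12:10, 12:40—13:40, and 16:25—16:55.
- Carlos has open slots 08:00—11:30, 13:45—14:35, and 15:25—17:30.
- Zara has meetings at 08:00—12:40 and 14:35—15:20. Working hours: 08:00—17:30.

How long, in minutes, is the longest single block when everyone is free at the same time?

30 minutes

Zara free within 08:00–17:30: 12:40–14:35, 15:20–17:30.
Sofia ∩ Beatriz: 11:15–11:35, 12:40–13:10, 16:25–16:55.
Sofia ∩ Beatriz ∩ Carlos: 11:15–11:30, 16:25–16:55.
Sofia ∩ Beatriz ∩ Carlos ∩ Zara: 16:25–16:55.
Single common window of 30 minutes.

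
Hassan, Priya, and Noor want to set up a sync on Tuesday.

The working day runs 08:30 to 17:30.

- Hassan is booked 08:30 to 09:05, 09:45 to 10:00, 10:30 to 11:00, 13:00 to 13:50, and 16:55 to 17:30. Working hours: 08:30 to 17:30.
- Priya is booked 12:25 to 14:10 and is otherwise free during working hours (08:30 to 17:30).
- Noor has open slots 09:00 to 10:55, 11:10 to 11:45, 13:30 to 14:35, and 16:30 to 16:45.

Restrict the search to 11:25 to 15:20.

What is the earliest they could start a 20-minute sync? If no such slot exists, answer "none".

11:25

Hassan free within 08:30–17:30: 09:05–09:45, 10:00–10:30, 11:00–13:00, 13:50–16:55.
Priya free within 08:30–17:30: 08:30–12:25, 14:10–17:30.
Hassan ∩ Priya: 09:05–09:45, 10:00–10:30, 11:00–12:25, 14:10–16:55.
Hassan ∩ Priya ∩ Noor: 09:05–09:45, 10:00–10:30, 11:10–11:45, 14:10–14:35, 16:30–16:45.
Restricted to 11:25–15:20: 11:25–11:45, 14:10–14:35.
Windows ≥ 20 min: 11:25–11:45, 14:10–14:35.
Earliest such window starts at 11:25.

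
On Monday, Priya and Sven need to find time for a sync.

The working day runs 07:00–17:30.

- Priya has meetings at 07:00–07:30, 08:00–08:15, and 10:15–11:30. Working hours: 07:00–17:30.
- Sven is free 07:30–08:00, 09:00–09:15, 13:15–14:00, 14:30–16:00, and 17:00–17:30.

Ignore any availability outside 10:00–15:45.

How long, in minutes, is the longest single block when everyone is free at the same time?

75 minutes

Priya free within 07:00–17:30: 07:30–08:00, 08:15–10:15, 11:30–17:30.
Priya ∩ Sven: 07:30–08:00, 09:00–09:15, 13:15–14:00, 14:30–16:00, 17:00–17:30.
Restricted to 10:00–15:45: 13:15–14:00, 14:30–15:45.
Common window lengths: 45, 75 min; longest is 75.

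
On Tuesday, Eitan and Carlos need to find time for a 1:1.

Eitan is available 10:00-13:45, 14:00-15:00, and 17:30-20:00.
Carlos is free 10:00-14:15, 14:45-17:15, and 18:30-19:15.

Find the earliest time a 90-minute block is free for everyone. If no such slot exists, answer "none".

Eitan ∩ Carlos: 10:00–13:45, 14:00–14:15, 14:45–15:00, 18:30–19:15.
Windows ≥ 90 min: 10:00–13:45.
Earliest such window starts at 10:00.

10:00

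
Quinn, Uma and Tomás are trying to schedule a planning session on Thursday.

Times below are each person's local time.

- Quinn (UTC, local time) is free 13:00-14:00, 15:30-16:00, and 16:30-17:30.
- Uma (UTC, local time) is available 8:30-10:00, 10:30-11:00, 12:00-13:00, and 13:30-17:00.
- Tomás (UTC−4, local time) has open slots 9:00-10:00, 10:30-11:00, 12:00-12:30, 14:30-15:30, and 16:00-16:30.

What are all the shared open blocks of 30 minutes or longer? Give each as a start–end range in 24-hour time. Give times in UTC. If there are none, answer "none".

Quinn → UTC: 13:00–14:00, 15:30–16:00, 16:30–17:30.
Uma → UTC: 08:30–10:00, 10:30–11:00, 12:00–13:00, 13:30–17:00.
Tomás → UTC: 13:00–14:00, 14:30–15:00, 16:00–16:30, 18:30–19:30, 20:00–20:30.
Quinn ∩ Uma: 13:30–14:00, 15:30–16:00, 16:30–17:00.
Quinn ∩ Uma ∩ Tomás: 13:30–14:00.
Windows ≥ 30 min: 13:30–14:00.

13:30–14:00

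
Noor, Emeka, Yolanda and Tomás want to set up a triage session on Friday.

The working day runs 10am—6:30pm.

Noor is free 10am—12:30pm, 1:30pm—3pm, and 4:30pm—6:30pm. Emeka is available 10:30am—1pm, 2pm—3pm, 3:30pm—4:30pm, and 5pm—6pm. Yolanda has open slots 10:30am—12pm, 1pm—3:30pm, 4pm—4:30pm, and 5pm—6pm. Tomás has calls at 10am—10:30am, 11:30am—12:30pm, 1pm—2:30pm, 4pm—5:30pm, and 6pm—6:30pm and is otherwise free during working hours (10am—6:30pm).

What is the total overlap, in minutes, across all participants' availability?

120 minutes

Tomás free within 10:00–18:30: 10:30–11:30, 12:30–13:00, 14:30–16:00, 17:30–18:00.
Noor ∩ Emeka: 10:30–12:30, 14:00–15:00, 17:00–18:00.
Noor ∩ Emeka ∩ Yolanda: 10:30–12:00, 14:00–15:00, 17:00–18:00.
Noor ∩ Emeka ∩ Yolanda ∩ Tomás: 10:30–11:30, 14:30–15:00, 17:30–18:00.
Total common minutes: 60 + 30 + 30 = 120.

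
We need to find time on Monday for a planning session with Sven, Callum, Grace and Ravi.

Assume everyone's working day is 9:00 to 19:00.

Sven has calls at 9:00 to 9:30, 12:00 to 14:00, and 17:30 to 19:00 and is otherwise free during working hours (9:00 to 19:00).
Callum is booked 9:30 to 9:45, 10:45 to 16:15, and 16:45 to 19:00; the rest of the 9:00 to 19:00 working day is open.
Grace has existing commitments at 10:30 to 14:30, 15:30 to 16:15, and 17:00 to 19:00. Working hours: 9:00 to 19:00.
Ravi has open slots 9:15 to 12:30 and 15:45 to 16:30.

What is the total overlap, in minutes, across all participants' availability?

60 minutes

Sven free within 09:00–19:00: 09:30–12:00, 14:00–17:30.
Callum free within 09:00–19:00: 09:00–09:30, 09:45–10:45, 16:15–16:45.
Grace free within 09:00–19:00: 09:00–10:30, 14:30–15:30, 16:15–17:00.
Sven ∩ Callum: 09:45–10:45, 16:15–16:45.
Sven ∩ Callum ∩ Grace: 09:45–10:30, 16:15–16:45.
Sven ∩ Callum ∩ Grace ∩ Ravi: 09:45–10:30, 16:15–16:30.
Total common minutes: 45 + 15 = 60.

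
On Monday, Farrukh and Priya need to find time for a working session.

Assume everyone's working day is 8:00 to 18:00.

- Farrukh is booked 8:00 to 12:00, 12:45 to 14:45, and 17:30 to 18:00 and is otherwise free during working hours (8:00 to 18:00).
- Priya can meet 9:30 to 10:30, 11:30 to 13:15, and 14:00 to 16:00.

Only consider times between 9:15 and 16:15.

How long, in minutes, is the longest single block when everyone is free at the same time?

Farrukh free within 08:00–18:00: 12:00–12:45, 14:45–17:30.
Farrukh ∩ Priya: 12:00–12:45, 14:45–16:00.
Restricted to 09:15–16:15: 12:00–12:45, 14:45–16:00.
Common window lengths: 45, 75 min; longest is 75.

75 minutes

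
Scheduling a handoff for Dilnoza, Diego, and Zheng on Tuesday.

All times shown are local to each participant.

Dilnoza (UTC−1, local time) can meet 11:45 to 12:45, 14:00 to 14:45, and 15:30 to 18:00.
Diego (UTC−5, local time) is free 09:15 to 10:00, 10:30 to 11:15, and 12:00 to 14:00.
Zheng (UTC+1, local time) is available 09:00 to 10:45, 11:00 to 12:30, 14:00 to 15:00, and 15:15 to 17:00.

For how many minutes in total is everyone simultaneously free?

Dilnoza → UTC: 12:45–13:45, 15:00–15:45, 16:30–19:00.
Diego → UTC: 14:15–15:00, 15:30–16:15, 17:00–19:00.
Zheng → UTC: 08:00–09:45, 10:00–11:30, 13:00–14:00, 14:15–16:00.
Dilnoza ∩ Diego: 15:30–15:45, 17:00–19:00.
Dilnoza ∩ Diego ∩ Zheng: 15:30–15:45.
Total common minutes: 15.

15 minutes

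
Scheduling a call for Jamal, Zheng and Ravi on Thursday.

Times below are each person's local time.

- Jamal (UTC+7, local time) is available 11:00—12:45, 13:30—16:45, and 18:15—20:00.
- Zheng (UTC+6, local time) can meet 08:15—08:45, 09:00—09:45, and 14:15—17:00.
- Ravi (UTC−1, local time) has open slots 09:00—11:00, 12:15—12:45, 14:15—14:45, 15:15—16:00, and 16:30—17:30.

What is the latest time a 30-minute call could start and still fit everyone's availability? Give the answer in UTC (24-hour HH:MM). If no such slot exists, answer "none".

none

Jamal → UTC: 04:00–05:45, 06:30–09:45, 11:15–13:00.
Zheng → UTC: 02:15–02:45, 03:00–03:45, 08:15–11:00.
Ravi → UTC: 10:00–12:00, 13:15–13:45, 15:15–15:45, 16:15–17:00, 17:30–18:30.
Jamal ∩ Zheng: 08:15–09:45.
Jamal ∩ Zheng ∩ Ravi: (none).
Windows ≥ 30 min: (none).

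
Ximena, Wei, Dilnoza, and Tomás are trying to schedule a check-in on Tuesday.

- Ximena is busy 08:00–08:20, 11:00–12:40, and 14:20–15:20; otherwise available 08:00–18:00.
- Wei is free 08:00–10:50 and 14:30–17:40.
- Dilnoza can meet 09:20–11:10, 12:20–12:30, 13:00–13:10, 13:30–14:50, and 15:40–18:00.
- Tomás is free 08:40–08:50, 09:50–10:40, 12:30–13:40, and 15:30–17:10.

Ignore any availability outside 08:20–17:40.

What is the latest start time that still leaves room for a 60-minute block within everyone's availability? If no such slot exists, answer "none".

16:10

Ximena free within 08:00–18:00: 08:20–11:00, 12:40–14:20, 15:20–18:00.
Ximena ∩ Wei: 08:20–10:50, 15:20–17:40.
Ximena ∩ Wei ∩ Dilnoza: 09:20–10:50, 15:40–17:40.
Ximena ∩ Wei ∩ Dilnoza ∩ Tomás: 09:50–10:40, 15:40–17:10.
Restricted to 08:20–17:40: 09:50–10:40, 15:40–17:10.
Windows ≥ 60 min: 15:40–17:10.
Latest start in the last window 15:40–17:10 is 17:10 − 60 min = 16:10.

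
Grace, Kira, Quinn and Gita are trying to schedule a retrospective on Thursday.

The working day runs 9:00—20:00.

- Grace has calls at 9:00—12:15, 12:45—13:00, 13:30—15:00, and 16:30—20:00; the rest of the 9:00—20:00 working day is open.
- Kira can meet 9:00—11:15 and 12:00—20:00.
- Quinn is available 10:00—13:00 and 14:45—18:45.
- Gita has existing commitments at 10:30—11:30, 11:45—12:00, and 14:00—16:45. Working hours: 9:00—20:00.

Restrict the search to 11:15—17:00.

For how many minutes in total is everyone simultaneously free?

Grace free within 09:00–20:00: 12:15–12:45, 13:00–13:30, 15:00–16:30.
Gita free within 09:00–20:00: 09:00–10:30, 11:30–11:45, 12:00–14:00, 16:45–20:00.
Grace ∩ Kira: 12:15–12:45, 13:00–13:30, 15:00–16:30.
Grace ∩ Kira ∩ Quinn: 12:15–12:45, 15:00–16:30.
Grace ∩ Kira ∩ Quinn ∩ Gita: 12:15–12:45.
Restricted to 11:15–17:00: 12:15–12:45.
Total common minutes: 30.

30 minutes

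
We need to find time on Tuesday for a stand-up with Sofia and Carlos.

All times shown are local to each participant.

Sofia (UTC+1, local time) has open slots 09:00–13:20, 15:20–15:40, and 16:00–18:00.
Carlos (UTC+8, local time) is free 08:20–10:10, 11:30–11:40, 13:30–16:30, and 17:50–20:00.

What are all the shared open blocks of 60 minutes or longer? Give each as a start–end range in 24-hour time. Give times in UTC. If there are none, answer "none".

09:50–12:00

Sofia → UTC: 08:00–12:20, 14:20–14:40, 15:00–17:00.
Carlos → UTC: 00:20–02:10, 03:30–03:40, 05:30–08:30, 09:50–12:00.
Sofia ∩ Carlos: 08:00–08:30, 09:50–12:00.
Windows ≥ 60 min: 09:50–12:00.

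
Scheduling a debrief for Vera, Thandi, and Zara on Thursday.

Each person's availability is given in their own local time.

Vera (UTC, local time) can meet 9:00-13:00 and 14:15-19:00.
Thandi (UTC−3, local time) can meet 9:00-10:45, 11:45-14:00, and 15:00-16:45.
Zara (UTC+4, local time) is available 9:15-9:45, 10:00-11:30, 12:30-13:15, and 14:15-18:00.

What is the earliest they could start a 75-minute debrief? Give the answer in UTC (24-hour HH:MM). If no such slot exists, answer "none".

Vera → UTC: 09:00–13:00, 14:15–19:00.
Thandi → UTC: 12:00–13:45, 14:45–17:00, 18:00–19:45.
Zara → UTC: 05:15–05:45, 06:00–07:30, 08:30–09:15, 10:15–14:00.
Vera ∩ Thandi: 12:00–13:00, 14:45–17:00, 18:00–19:00.
Vera ∩ Thandi ∩ Zara: 12:00–13:00.
Windows ≥ 75 min: (none).

none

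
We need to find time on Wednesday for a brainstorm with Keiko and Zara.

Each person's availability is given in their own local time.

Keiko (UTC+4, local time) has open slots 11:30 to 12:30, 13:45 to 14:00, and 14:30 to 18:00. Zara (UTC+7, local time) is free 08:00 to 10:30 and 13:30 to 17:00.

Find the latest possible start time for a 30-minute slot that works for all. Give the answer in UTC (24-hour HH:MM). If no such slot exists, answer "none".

Keiko → UTC: 07:30–08:30, 09:45–10:00, 10:30–14:00.
Zara → UTC: 01:00–03:30, 06:30–10:00.
Keiko ∩ Zara: 07:30–08:30, 09:45–10:00.
Windows ≥ 30 min: 07:30–08:30.
Latest start in the last window 07:30–08:30 is 08:30 − 30 min = 08:00.

08:00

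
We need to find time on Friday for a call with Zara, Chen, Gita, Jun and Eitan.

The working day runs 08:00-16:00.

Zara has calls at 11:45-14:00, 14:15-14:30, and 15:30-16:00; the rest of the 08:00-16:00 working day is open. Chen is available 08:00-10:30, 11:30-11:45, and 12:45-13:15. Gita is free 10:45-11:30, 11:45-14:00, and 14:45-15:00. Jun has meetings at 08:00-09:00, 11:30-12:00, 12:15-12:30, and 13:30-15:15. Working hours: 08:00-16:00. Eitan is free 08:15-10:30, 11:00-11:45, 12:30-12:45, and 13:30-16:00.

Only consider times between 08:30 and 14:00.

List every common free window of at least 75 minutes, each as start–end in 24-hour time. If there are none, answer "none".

none

Zara free within 08:00–16:00: 08:00–11:45, 14:00–14:15, 14:30–15:30.
Jun free within 08:00–16:00: 09:00–11:30, 12:00–12:15, 12:30–13:30, 15:15–16:00.
Zara ∩ Chen: 08:00–10:30, 11:30–11:45.
Zara ∩ Chen ∩ Gita: (none).
Zara ∩ Chen ∩ Gita ∩ Jun: (none).
Zara ∩ Chen ∩ Gita ∩ Jun ∩ Eitan: (none).
Restricted to 08:30–14:00: (none).
Windows ≥ 75 min: (none).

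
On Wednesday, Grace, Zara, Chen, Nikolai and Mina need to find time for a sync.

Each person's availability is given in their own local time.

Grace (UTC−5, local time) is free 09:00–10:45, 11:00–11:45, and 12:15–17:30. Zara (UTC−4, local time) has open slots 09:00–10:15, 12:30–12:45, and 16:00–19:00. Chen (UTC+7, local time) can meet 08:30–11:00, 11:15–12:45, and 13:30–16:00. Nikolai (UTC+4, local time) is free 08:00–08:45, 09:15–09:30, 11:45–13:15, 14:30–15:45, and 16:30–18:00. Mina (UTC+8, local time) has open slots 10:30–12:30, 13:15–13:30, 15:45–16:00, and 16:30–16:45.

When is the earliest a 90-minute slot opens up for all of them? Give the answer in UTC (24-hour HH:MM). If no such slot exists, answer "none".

Grace → UTC: 14:00–15:45, 16:00–16:45, 17:15–22:30.
Zara → UTC: 13:00–14:15, 16:30–16:45, 20:00–23:00.
Chen → UTC: 01:30–04:00, 04:15–05:45, 06:30–09:00.
Nikolai → UTC: 04:00–04:45, 05:15–05:30, 07:45–09:15, 10:30–11:45, 12:30–14:00.
Mina → UTC: 02:30–04:30, 05:15–05:30, 07:45–08:00, 08:30–08:45.
Grace ∩ Zara: 14:00–14:15, 16:30–16:45, 20:00–22:30.
Grace ∩ Zara ∩ Chen: (none).
Grace ∩ Zara ∩ Chen ∩ Nikolai: (none).
Grace ∩ Zara ∩ Chen ∩ Nikolai ∩ Mina: (none).
Windows ≥ 90 min: (none).

none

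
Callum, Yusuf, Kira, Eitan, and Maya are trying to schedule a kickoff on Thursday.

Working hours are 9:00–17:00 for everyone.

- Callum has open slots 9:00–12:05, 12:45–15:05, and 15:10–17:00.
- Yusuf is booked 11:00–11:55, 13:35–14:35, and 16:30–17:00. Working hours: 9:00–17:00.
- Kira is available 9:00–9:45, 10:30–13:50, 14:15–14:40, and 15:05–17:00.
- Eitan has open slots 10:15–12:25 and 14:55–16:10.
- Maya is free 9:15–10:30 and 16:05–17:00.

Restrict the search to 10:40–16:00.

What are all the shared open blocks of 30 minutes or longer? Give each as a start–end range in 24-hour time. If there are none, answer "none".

none

Yusuf free within 09:00–17:00: 09:00–11:00, 11:55–13:35, 14:35–16:30.
Callum ∩ Yusuf: 09:00–11:00, 11:55–12:05, 12:45–13:35, 14:35–15:05, 15:10–16:30.
Callum ∩ Yusuf ∩ Kira: 09:00–09:45, 10:30–11:00, 11:55–12:05, 12:45–13:35, 14:35–14:40, 15:10–16:30.
Callum ∩ Yusuf ∩ Kira ∩ Eitan: 10:30–11:00, 11:55–12:05, 15:10–16:10.
Callum ∩ Yusuf ∩ Kira ∩ Eitan ∩ Maya: 16:05–16:10.
Restricted to 10:40–16:00: (none).
Windows ≥ 30 min: (none).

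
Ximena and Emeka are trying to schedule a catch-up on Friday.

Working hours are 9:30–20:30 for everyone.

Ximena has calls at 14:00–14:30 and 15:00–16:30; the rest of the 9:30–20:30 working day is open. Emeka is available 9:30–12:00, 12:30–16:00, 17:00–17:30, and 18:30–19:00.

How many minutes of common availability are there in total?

330 minutes

Ximena free within 09:30–20:30: 09:30–14:00, 14:30–15:00, 16:30–20:30.
Ximena ∩ Emeka: 09:30–12:00, 12:30–14:00, 14:30–15:00, 17:00–17:30, 18:30–19:00.
Total common minutes: 150 + 90 + 30 + 30 + 30 = 330.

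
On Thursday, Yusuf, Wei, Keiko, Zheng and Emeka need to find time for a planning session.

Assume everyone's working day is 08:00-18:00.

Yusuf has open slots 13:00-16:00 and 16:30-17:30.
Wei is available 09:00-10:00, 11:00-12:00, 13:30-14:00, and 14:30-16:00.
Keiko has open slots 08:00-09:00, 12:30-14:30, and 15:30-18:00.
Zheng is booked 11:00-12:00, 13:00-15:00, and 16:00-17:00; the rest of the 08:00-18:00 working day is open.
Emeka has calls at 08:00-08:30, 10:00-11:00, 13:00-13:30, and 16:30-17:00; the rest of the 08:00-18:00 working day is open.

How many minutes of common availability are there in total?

30 minutes

Zheng free within 08:00–18:00: 08:00–11:00, 12:00–13:00, 15:00–16:00, 17:00–18:00.
Emeka free within 08:00–18:00: 08:30–10:00, 11:00–13:00, 13:30–16:30, 17:00–18:00.
Yusuf ∩ Wei: 13:30–14:00, 14:30–16:00.
Yusuf ∩ Wei ∩ Keiko: 13:30–14:00, 15:30–16:00.
Yusuf ∩ Wei ∩ Keiko ∩ Zheng: 15:30–16:00.
Yusuf ∩ Wei ∩ Keiko ∩ Zheng ∩ Emeka: 15:30–16:00.
Total common minutes: 30.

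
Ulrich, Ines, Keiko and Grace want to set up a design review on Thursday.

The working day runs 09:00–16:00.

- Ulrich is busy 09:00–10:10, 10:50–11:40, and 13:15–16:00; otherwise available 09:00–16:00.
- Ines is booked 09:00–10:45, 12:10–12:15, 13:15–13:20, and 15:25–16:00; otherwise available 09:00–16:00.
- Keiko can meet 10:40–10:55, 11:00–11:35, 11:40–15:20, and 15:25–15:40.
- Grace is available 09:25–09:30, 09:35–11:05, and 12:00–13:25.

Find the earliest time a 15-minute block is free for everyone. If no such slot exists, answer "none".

12:15

Ulrich free within 09:00–16:00: 10:10–10:50, 11:40–13:15.
Ines free within 09:00–16:00: 10:45–12:10, 12:15–13:15, 13:20–15:25.
Ulrich ∩ Ines: 10:45–10:50, 11:40–12:10, 12:15–13:15.
Ulrich ∩ Ines ∩ Keiko: 10:45–10:50, 11:40–12:10, 12:15–13:15.
Ulrich ∩ Ines ∩ Keiko ∩ Grace: 10:45–10:50, 12:00–12:10, 12:15–13:15.
Windows ≥ 15 min: 12:15–13:15.
Earliest such window starts at 12:15.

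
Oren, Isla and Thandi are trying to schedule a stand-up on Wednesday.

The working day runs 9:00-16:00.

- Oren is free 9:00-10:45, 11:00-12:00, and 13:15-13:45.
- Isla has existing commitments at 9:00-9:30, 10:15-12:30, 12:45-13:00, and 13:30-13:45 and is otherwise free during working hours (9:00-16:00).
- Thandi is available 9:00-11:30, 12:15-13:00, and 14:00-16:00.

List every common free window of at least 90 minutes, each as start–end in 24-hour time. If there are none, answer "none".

none

Isla free within 09:00–16:00: 09:30–10:15, 12:30–12:45, 13:00–13:30, 13:45–16:00.
Oren ∩ Isla: 09:30–10:15, 13:15–13:30.
Oren ∩ Isla ∩ Thandi: 09:30–10:15.
Windows ≥ 90 min: (none).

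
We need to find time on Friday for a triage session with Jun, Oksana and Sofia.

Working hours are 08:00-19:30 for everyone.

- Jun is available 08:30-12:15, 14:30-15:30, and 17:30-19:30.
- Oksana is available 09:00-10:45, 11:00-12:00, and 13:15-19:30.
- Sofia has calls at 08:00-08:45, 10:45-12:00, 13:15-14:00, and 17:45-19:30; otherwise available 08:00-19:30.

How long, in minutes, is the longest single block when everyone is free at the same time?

105 minutes

Sofia free within 08:00–19:30: 08:45–10:45, 12:00–13:15, 14:00–17:45.
Jun ∩ Oksana: 09:00–10:45, 11:00–12:00, 14:30–15:30, 17:30–19:30.
Jun ∩ Oksana ∩ Sofia: 09:00–10:45, 14:30–15:30, 17:30–17:45.
Common window lengths: 105, 60, 15 min; longest is 105.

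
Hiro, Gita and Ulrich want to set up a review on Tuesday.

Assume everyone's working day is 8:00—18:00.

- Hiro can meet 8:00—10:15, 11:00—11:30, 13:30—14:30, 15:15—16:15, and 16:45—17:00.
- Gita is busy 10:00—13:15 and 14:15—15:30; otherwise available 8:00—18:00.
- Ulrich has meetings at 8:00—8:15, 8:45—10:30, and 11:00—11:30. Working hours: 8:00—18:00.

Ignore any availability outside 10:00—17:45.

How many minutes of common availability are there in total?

Gita free within 08:00–18:00: 08:00–10:00, 13:15–14:15, 15:30–18:00.
Ulrich free within 08:00–18:00: 08:15–08:45, 10:30–11:00, 11:30–18:00.
Hiro ∩ Gita: 08:00–10:00, 13:30–14:15, 15:30–16:15, 16:45–17:00.
Hiro ∩ Gita ∩ Ulrich: 08:15–08:45, 13:30–14:15, 15:30–16:15, 16:45–17:00.
Restricted to 10:00–17:45: 13:30–14:15, 15:30–16:15, 16:45–17:00.
Total common minutes: 45 + 45 + 15 = 105.

105 minutes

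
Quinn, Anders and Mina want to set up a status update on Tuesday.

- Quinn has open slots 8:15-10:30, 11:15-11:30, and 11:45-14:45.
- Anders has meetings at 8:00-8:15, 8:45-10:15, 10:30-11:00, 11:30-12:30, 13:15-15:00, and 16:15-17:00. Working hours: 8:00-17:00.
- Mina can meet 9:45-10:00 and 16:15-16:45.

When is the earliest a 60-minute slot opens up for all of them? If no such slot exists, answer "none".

Anders free within 08:00–17:00: 08:15–08:45, 10:15–10:30, 11:00–11:30, 12:30–13:15, 15:00–16:15.
Quinn ∩ Anders: 08:15–08:45, 10:15–10:30, 11:15–11:30, 12:30–13:15.
Quinn ∩ Anders ∩ Mina: (none).
Windows ≥ 60 min: (none).

none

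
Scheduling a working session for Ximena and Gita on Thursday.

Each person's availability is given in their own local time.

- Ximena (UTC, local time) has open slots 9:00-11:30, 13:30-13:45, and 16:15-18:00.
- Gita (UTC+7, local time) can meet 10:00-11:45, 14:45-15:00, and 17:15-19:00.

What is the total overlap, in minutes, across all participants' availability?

75 minutes

Ximena → UTC: 09:00–11:30, 13:30–13:45, 16:15–18:00.
Gita → UTC: 03:00–04:45, 07:45–08:00, 10:15–12:00.
Ximena ∩ Gita: 10:15–11:30.
Total common minutes: 75.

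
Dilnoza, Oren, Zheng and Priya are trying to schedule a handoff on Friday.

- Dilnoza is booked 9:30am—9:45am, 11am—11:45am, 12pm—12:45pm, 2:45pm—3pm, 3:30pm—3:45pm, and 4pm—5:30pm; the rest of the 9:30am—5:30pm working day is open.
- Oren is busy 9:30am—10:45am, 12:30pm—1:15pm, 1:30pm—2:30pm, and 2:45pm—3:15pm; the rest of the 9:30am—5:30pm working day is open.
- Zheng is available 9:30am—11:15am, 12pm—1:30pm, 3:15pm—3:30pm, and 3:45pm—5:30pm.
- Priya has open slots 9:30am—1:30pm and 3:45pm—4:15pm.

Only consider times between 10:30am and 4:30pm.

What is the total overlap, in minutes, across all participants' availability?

45 minutes

Dilnoza free within 09:30–17:30: 09:45–11:00, 11:45–12:00, 12:45–14:45, 15:00–15:30, 15:45–16:00.
Oren free within 09:30–17:30: 10:45–12:30, 13:15–13:30, 14:30–14:45, 15:15–17:30.
Dilnoza ∩ Oren: 10:45–11:00, 11:45–12:00, 13:15–13:30, 14:30–14:45, 15:15–15:30, 15:45–16:00.
Dilnoza ∩ Oren ∩ Zheng: 10:45–11:00, 13:15–13:30, 15:15–15:30, 15:45–16:00.
Dilnoza ∩ Oren ∩ Zheng ∩ Priya: 10:45–11:00, 13:15–13:30, 15:45–16:00.
Restricted to 10:30–16:30: 10:45–11:00, 13:15–13:30, 15:45–16:00.
Total common minutes: 15 + 15 + 15 = 45.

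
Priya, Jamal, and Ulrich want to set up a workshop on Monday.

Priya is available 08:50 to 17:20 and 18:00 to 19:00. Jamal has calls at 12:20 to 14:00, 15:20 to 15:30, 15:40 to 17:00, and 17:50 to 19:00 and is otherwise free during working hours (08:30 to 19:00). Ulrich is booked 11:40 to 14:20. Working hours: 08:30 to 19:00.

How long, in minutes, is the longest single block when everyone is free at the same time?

170 minutes

Jamal free within 08:30–19:00: 08:30–12:20, 14:00–15:20, 15:30–15:40, 17:00–17:50.
Ulrich free within 08:30–19:00: 08:30–11:40, 14:20–19:00.
Priya ∩ Jamal: 08:50–12:20, 14:00–15:20, 15:30–15:40, 17:00–17:20.
Priya ∩ Jamal ∩ Ulrich: 08:50–11:40, 14:20–15:20, 15:30–15:40, 17:00–17:20.
Common window lengths: 170, 60, 10, 20 min; longest is 170.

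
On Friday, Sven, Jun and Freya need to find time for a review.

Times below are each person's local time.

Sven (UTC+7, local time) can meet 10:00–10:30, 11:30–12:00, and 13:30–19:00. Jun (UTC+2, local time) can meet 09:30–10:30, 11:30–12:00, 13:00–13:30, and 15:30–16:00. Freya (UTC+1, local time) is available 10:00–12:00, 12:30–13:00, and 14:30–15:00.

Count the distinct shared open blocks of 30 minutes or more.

Sven → UTC: 03:00–03:30, 04:30–05:00, 06:30–12:00.
Jun → UTC: 07:30–08:30, 09:30–10:00, 11:00–11:30, 13:30–14:00.
Freya → UTC: 09:00–11:00, 11:30–12:00, 13:30–14:00.
Sven ∩ Jun: 07:30–08:30, 09:30–10:00, 11:00–11:30.
Sven ∩ Jun ∩ Freya: 09:30–10:00.
Windows ≥ 30 min: 09:30–10:00.
That's 1 window.

1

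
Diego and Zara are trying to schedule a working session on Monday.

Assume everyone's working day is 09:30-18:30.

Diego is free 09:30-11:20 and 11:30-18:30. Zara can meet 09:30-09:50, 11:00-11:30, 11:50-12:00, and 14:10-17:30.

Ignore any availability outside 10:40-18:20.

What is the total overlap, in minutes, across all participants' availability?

Diego ∩ Zara: 09:30–09:50, 11:00–11:20, 11:50–12:00, 14:10–17:30.
Restricted to 10:40–18:20: 11:00–11:20, 11:50–12:00, 14:10–17:30.
Total common minutes: 20 + 10 + 200 = 230.

230 minutes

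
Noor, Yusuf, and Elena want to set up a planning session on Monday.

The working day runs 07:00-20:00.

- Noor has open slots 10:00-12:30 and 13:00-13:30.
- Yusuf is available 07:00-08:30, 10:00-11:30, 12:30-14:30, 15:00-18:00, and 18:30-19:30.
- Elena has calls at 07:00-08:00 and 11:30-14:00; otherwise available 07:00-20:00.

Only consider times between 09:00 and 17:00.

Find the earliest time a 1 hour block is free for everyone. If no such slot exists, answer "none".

10:00

Elena free within 07:00–20:00: 08:00–11:30, 14:00–20:00.
Noor ∩ Yusuf: 10:00–11:30, 13:00–13:30.
Noor ∩ Yusuf ∩ Elena: 10:00–11:30.
Restricted to 09:00–17:00: 10:00–11:30.
Windows ≥ 60 min: 10:00–11:30.
Earliest such window starts at 10:00.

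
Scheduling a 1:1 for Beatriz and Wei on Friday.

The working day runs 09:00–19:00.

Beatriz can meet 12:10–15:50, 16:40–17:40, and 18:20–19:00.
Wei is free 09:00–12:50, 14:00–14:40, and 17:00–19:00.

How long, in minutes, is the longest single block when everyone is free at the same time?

Beatriz ∩ Wei: 12:10–12:50, 14:00–14:40, 17:00–17:40, 18:20–19:00.
Common window lengths: 40, 40, 40, 40 min; longest is 40.

40 minutes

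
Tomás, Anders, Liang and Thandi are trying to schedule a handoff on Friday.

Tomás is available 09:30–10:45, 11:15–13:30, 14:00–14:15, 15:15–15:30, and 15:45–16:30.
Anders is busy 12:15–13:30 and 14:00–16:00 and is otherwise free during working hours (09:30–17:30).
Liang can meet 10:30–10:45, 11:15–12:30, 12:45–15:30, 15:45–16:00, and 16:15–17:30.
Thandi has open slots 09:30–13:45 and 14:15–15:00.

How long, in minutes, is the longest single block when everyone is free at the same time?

Anders free within 09:30–17:30: 09:30–12:15, 13:30–14:00, 16:00–17:30.
Tomás ∩ Anders: 09:30–10:45, 11:15–12:15, 16:00–16:30.
Tomás ∩ Anders ∩ Liang: 10:30–10:45, 11:15–12:15, 16:15–16:30.
Tomás ∩ Anders ∩ Liang ∩ Thandi: 10:30–10:45, 11:15–12:15.
Common window lengths: 15, 60 min; longest is 60.

60 minutes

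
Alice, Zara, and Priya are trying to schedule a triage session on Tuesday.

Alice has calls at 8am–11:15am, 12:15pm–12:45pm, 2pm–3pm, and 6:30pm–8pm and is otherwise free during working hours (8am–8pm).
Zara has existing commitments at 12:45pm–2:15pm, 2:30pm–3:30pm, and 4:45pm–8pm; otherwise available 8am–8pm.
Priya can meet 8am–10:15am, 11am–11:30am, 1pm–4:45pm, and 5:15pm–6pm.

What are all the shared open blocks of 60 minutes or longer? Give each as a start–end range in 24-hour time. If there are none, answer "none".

Alice free within 08:00–20:00: 11:15–12:15, 12:45–14:00, 15:00–18:30.
Zara free within 08:00–20:00: 08:00–12:45, 14:15–14:30, 15:30–16:45.
Alice ∩ Zara: 11:15–12:15, 15:30–16:45.
Alice ∩ Zara ∩ Priya: 11:15–11:30, 15:30–16:45.
Windows ≥ 60 min: 15:30–16:45.

15:30–16:45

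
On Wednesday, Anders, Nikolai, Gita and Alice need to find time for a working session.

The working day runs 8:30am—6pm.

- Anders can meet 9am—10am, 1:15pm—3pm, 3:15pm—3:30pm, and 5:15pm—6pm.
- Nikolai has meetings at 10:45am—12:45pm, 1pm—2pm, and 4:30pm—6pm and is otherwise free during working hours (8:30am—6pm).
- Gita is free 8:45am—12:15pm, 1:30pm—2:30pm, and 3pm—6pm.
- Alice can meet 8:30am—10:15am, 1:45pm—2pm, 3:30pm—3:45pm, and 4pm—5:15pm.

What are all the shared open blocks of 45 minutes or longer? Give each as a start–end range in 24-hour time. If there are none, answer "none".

09:00–10:00

Nikolai free within 08:30–18:00: 08:30–10:45, 12:45–13:00, 14:00–16:30.
Anders ∩ Nikolai: 09:00–10:00, 14:00–15:00, 15:15–15:30.
Anders ∩ Nikolai ∩ Gita: 09:00–10:00, 14:00–14:30, 15:15–15:30.
Anders ∩ Nikolai ∩ Gita ∩ Alice: 09:00–10:00.
Windows ≥ 45 min: 09:00–10:00.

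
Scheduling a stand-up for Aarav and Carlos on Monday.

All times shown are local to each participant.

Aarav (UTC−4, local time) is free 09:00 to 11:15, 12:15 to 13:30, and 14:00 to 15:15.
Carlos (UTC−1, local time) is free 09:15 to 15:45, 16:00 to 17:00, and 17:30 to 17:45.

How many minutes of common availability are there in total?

210 minutes

Aarav → UTC: 13:00–15:15, 16:15–17:30, 18:00–19:15.
Carlos → UTC: 10:15–16:45, 17:00–18:00, 18:30–18:45.
Aarav ∩ Carlos: 13:00–15:15, 16:15–16:45, 17:00–17:30, 18:30–18:45.
Total common minutes: 135 + 30 + 30 + 15 = 210.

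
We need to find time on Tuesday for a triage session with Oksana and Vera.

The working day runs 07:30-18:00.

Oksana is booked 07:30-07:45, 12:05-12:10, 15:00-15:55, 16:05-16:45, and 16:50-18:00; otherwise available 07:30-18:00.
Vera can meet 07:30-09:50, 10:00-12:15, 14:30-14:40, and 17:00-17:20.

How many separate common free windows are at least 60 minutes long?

Oksana free within 07:30–18:00: 07:45–12:05, 12:10–15:00, 15:55–16:05, 16:45–16:50.
Oksana ∩ Vera: 07:45–09:50, 10:00–12:05, 12:10–12:15, 14:30–14:40.
Windows ≥ 60 min: 07:45–09:50, 10:00–12:05.
That's 2 windows.

2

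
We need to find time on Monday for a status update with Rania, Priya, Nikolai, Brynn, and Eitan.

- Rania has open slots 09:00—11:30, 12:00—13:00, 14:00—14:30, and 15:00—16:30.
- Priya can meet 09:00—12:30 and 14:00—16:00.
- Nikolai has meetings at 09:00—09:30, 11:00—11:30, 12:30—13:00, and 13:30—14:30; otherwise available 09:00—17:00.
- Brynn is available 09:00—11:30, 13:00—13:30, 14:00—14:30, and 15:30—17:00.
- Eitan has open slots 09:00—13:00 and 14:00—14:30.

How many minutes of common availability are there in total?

90 minutes

Nikolai free within 09:00–17:00: 09:30–11:00, 11:30–12:30, 13:00–13:30, 14:30–17:00.
Rania ∩ Priya: 09:00–11:30, 12:00–12:30, 14:00–14:30, 15:00–16:00.
Rania ∩ Priya ∩ Nikolai: 09:30–11:00, 12:00–12:30, 15:00–16:00.
Rania ∩ Priya ∩ Nikolai ∩ Brynn: 09:30–11:00, 15:30–16:00.
Rania ∩ Priya ∩ Nikolai ∩ Brynn ∩ Eitan: 09:30–11:00.
Total common minutes: 90.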